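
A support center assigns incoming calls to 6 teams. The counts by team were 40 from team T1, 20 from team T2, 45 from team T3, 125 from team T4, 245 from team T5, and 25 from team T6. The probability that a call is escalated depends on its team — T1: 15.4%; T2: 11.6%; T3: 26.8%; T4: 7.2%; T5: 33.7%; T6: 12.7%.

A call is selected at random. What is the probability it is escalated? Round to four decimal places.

P(E) ≈ 0.2306

Total: 40 + 20 + 45 + 125 + 245 + 25 = 500.
P(T1) = 40/500 = 0.08. P(T2) = 20/500 = 0.04. P(T3) = 45/500 = 0.09. P(T4) = 125/500 = 0.25. P(T5) = 245/500 = 0.49. P(T6) = 25/500 = 0.05.
By the law of total probability,
P(E) = P(E|T1)·P(T1) + P(E|T2)·P(T2) + P(E|T3)·P(T3) + P(E|T4)·P(T4) + P(E|T5)·P(T5) + P(E|T6)·P(T6)
      = 0.154·0.08 + 0.116·0.04 + 0.268·0.09 + 0.072·0.25 + 0.337·0.49 + 0.127·0.05
      = 0.01232 + 0.00464 + 0.02412 + 0.018 + 0.16513 + 0.00635 = 0.23056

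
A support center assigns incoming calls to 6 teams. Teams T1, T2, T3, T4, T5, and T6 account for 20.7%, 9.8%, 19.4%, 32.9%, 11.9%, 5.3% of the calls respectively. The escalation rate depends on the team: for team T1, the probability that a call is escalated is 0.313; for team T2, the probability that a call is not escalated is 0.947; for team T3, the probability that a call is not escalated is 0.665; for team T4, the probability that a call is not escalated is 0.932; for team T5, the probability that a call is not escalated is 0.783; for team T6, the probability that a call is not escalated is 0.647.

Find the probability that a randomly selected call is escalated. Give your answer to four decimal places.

P(E|T2) = 1 − 0.947 = 0.053.
P(E|T3) = 1 − 0.665 = 0.335.
P(E|T4) = 1 − 0.932 = 0.068.
P(E|T5) = 1 − 0.783 = 0.217.
P(E|T6) = 1 − 0.647 = 0.353.
P(E) = P(E|T1)·P(T1) + P(E|T2)·P(T2) + P(E|T3)·P(T3) + P(E|T4)·P(T4) + P(E|T5)·P(T5) + P(E|T6)·P(T6)
      = 0.313·0.207 + 0.053·0.098 + 0.335·0.194 + 0.068·0.329 + 0.217·0.119 + 0.353·0.053
      = 0.064791 + 0.005194 + 0.06499 + 0.022372 + 0.025823 + 0.018709 = 0.201879

0.2019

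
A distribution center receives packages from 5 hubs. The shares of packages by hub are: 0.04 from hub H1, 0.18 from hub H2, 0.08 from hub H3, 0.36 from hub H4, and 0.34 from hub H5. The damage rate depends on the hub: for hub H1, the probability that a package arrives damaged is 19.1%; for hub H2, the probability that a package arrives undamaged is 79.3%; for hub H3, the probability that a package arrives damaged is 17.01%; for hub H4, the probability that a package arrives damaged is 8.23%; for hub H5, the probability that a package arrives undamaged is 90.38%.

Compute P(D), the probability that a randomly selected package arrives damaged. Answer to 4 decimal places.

P(D|H2) = 1 − 0.793 = 0.207.
P(D|H5) = 1 − 0.9038 = 0.0962.
P(D) = P(D|H1)·P(H1) + P(D|H2)·P(H2) + P(D|H3)·P(H3) + P(D|H4)·P(H4) + P(D|H5)·P(H5)
      = 0.191·0.04 + 0.207·0.18 + 0.1701·0.08 + 0.0823·0.36 + 0.0962·0.34
      = 0.00764 + 0.03726 + 0.013608 + 0.029628 + 0.032708 = 0.120844

0.1208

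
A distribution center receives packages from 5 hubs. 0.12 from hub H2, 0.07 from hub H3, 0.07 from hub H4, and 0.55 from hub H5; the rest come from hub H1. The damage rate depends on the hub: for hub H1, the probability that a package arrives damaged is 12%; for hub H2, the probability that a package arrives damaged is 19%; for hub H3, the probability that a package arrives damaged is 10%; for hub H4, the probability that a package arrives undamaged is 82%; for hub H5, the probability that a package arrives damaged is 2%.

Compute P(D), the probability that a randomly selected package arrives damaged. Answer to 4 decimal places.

P(H1) = 1 − (0.12 + 0.07 + 0.07 + 0.55) = 0.19.
P(D|H4) = 1 − 0.82 = 0.18.
P(D) = P(D|H1)·P(H1) + P(D|H2)·P(H2) + P(D|H3)·P(H3) + P(D|H4)·P(H4) + P(D|H5)·P(H5)
      = 0.12·0.19 + 0.19·0.12 + 0.1·0.07 + 0.18·0.07 + 0.02·0.55
      = 0.0228 + 0.0228 + 0.007 + 0.0126 + 0.011 = 0.0762

0.0762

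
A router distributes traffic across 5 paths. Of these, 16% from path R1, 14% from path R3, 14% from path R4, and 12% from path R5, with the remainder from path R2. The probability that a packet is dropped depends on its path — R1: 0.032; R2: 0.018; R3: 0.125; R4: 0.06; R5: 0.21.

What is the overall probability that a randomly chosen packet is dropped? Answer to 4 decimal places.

P(R2) = 1 − (0.16 + 0.14 + 0.14 + 0.12) = 0.44.
P(L) = P(L|R1)·P(R1) + P(L|R2)·P(R2) + P(L|R3)·P(R3) + P(L|R4)·P(R4) + P(L|R5)·P(R5)
      = 0.032·0.16 + 0.018·0.44 + 0.125·0.14 + 0.06·0.14 + 0.21·0.12
      = 0.00512 + 0.00792 + 0.0175 + 0.0084 + 0.0252 = 0.06414

0.0641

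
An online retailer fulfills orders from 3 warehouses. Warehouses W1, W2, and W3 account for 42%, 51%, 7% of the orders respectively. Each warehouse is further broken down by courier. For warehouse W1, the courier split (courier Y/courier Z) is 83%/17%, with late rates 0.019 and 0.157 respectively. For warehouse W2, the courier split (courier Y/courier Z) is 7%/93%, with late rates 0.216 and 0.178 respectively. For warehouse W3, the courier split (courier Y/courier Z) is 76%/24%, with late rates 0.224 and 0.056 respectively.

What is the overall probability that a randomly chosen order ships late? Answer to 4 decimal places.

0.1228

P(L|W1) = 0.83·0.019 + 0.17·0.157 = 0.01577 + 0.02669 = 0.04246
P(L|W2) = 0.07·0.216 + 0.93·0.178 = 0.01512 + 0.16554 = 0.18066
P(L|W3) = 0.76·0.224 + 0.24·0.056 = 0.17024 + 0.01344 = 0.18368
Then overall,
P(L) = 0.42·0.04246 + 0.51·0.18066 + 0.07·0.18368
      = 0.0178332 + 0.0921366 + 0.0128576 = 0.1228274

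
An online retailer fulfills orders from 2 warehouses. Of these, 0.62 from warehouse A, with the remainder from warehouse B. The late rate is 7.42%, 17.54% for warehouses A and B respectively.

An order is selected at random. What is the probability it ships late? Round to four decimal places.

P(L) ≈ 0.1127

P(B) = 1 − (0.62) = 0.38.
P(L) = P(L|A)·P(A) + P(L|B)·P(B)
      = 0.0742·0.62 + 0.1754·0.38
      = 0.046004 + 0.066652 = 0.112656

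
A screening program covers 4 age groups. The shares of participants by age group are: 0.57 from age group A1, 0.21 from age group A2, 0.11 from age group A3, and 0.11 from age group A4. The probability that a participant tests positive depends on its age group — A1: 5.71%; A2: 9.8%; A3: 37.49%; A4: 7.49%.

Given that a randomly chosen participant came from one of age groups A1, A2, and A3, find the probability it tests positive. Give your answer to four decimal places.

Let S = {A1, A2, A3}.
P(S) = 0.57 + 0.21 + 0.11 = 0.89.
P(T ∩ S) = 0.0571·0.57 + 0.098·0.21 + 0.3749·0.11 = 0.032547 + 0.02058 + 0.041239 = 0.094366.
P(T | S) = 0.094366 / 0.89 = 0.106029…

0.1060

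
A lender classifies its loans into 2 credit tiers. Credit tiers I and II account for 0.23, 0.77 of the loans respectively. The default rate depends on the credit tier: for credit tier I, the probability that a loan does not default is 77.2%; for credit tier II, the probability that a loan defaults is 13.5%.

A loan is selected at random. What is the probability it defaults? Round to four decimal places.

0.1564

P(D|I) = 1 − 0.772 = 0.228.
P(D) = P(D|I)·P(I) + P(D|II)·P(II)
      = 0.228·0.23 + 0.135·0.77
      = 0.05244 + 0.10395 = 0.15639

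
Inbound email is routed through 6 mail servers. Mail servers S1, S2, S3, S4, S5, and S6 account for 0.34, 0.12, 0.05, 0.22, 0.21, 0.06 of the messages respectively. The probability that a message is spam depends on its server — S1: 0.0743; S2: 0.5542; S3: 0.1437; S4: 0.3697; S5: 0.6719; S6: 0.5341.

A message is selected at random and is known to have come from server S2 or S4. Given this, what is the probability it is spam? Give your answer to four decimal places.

0.4348

Let J = {S2, S4}.
P(J) = 0.12 + 0.22 = 0.34.
P(S ∩ J) = 0.5542·0.12 + 0.3697·0.22 = 0.066504 + 0.081334 = 0.147838.
P(S | J) = 0.147838 / 0.34 = 0.434818…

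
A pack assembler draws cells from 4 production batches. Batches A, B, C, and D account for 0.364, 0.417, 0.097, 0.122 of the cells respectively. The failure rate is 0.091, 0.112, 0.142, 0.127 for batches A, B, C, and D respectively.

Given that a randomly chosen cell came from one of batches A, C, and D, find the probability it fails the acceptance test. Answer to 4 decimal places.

P(F|S) ≈ 0.1070

Let S = {A, C, D}.
P(S) = 0.364 + 0.097 + 0.122 = 0.583.
P(F ∩ S) = 0.091·0.364 + 0.142·0.097 + 0.127·0.122 = 0.033124 + 0.013774 + 0.015494 = 0.062392.
P(F | S) = 0.062392 / 0.583 = 0.107019…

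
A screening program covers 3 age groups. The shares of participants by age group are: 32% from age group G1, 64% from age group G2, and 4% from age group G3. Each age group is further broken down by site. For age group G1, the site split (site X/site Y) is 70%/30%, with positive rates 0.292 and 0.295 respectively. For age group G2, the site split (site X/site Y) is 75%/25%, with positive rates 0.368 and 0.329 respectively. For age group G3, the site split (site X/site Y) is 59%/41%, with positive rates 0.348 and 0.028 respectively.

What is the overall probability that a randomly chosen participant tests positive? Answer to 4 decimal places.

P(T) ≈ 0.3317

P(T|G1) = 0.7·0.292 + 0.3·0.295 = 0.2044 + 0.0885 = 0.2929
P(T|G2) = 0.75·0.368 + 0.25·0.329 = 0.276 + 0.08225 = 0.35825
P(T|G3) = 0.59·0.348 + 0.41·0.028 = 0.20532 + 0.01148 = 0.2168
Then overall,
P(T) = 0.32·0.2929 + 0.64·0.35825 + 0.04·0.2168
      = 0.093728 + 0.22928 + 0.008672 = 0.33168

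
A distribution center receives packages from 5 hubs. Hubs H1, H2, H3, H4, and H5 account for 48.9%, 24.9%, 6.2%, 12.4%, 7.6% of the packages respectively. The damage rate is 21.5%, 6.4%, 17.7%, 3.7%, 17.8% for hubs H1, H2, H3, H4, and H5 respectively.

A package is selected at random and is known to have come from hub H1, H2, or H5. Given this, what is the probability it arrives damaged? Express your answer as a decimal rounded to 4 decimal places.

Let S = {H1, H2, H5}.
P(S) = 0.489 + 0.249 + 0.076 = 0.814.
P(D ∩ S) = 0.215·0.489 + 0.064·0.249 + 0.178·0.076 = 0.105135 + 0.015936 + 0.013528 = 0.134599.
P(D | S) = 0.134599 / 0.814 = 0.165355…

0.1654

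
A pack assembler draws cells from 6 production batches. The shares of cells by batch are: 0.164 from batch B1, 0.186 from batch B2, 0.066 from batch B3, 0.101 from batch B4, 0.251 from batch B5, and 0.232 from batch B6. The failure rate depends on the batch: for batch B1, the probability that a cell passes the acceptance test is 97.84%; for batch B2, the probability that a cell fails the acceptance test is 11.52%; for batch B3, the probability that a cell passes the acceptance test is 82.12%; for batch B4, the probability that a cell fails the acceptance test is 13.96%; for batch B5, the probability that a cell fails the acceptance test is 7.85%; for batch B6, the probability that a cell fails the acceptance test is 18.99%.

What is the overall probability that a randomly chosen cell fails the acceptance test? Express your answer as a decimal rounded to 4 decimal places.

0.1146

P(F|B1) = 1 − 0.9784 = 0.0216.
P(F|B3) = 1 − 0.8212 = 0.1788.
P(F) = P(F|B1)·P(B1) + P(F|B2)·P(B2) + P(F|B3)·P(B3) + P(F|B4)·P(B4) + P(F|B5)·P(B5) + P(F|B6)·P(B6)
      = 0.0216·0.164 + 0.1152·0.186 + 0.1788·0.066 + 0.1396·0.101 + 0.0785·0.251 + 0.1899·0.232
      = 0.0035424 + 0.0214272 + 0.0118008 + 0.0140996 + 0.0197035 + 0.0440568 = 0.1146303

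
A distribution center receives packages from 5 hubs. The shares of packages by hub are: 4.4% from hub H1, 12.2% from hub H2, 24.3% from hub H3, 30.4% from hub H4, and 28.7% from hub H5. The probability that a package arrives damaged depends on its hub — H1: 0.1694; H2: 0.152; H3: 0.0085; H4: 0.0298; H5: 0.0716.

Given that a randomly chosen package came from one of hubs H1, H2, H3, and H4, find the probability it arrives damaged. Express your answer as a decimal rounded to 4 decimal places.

Let S = {H1, H2, H3, H4}.
P(S) = 0.044 + 0.122 + 0.243 + 0.304 = 0.713.
P(D ∩ S) = 0.1694·0.044 + 0.152·0.122 + 0.0085·0.243 + 0.0298·0.304 = 0.0074536 + 0.018544 + 0.0020655 + 0.0090592 = 0.0371223.
P(D | S) = 0.0371223 / 0.713 = 0.052065…

0.0521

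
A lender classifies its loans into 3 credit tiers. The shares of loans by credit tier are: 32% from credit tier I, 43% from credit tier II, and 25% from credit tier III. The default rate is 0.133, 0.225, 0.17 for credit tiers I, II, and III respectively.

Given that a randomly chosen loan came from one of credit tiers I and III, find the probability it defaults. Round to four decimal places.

Let S = {I, III}.
P(S) = 0.32 + 0.25 = 0.57.
P(D ∩ S) = 0.133·0.32 + 0.17·0.25 = 0.04256 + 0.0425 = 0.08506.
P(D | S) = 0.08506 / 0.57 = 0.149228…

P(D|S) ≈ 0.1492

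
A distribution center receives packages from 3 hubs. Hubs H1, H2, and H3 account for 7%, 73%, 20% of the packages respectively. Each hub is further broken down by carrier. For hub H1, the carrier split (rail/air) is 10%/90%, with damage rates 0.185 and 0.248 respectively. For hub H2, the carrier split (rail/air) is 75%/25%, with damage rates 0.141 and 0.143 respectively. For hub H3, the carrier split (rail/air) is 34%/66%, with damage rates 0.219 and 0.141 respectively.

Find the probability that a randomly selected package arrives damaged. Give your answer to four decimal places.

P(D|H1) = 0.1·0.185 + 0.9·0.248 = 0.0185 + 0.2232 = 0.2417
P(D|H2) = 0.75·0.141 + 0.25·0.143 = 0.10575 + 0.03575 = 0.1415
P(D|H3) = 0.34·0.219 + 0.66·0.141 = 0.07446 + 0.09306 = 0.16752
Then overall,
P(D) = 0.07·0.2417 + 0.73·0.1415 + 0.2·0.16752
      = 0.016919 + 0.103295 + 0.033504 = 0.153718

P(D) ≈ 0.1537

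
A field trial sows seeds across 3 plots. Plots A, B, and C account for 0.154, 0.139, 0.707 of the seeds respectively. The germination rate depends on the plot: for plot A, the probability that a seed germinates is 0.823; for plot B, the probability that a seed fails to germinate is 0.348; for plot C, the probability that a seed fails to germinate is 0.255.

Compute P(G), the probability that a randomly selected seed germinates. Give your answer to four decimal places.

P(G|B) = 1 − 0.348 = 0.652.
P(G|C) = 1 − 0.255 = 0.745.
By the law of total probability,
P(G) = P(G|A)·P(A) + P(G|B)·P(B) + P(G|C)·P(C)
      = 0.823·0.154 + 0.652·0.139 + 0.745·0.707
      = 0.126742 + 0.090628 + 0.526715 = 0.744085

P(G) ≈ 0.7441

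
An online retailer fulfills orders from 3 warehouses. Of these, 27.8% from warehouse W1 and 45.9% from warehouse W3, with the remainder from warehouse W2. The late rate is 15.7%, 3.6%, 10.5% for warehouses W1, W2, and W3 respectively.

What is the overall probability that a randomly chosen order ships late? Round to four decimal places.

P(L) ≈ 0.1013

P(W2) = 1 − (0.278 + 0.459) = 0.263.
P(L) = P(L|W1)·P(W1) + P(L|W2)·P(W2) + P(L|W3)·P(W3)
      = 0.157·0.278 + 0.036·0.263 + 0.105·0.459
      = 0.043646 + 0.009468 + 0.048195 = 0.101309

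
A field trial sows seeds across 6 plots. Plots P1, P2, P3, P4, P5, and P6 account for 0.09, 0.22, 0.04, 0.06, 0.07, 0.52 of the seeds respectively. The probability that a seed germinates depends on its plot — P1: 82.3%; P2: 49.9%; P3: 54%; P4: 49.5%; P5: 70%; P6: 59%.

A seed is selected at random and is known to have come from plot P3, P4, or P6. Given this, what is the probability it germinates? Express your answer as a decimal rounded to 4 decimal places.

0.5776

Let S = {P3, P4, P6}.
P(S) = 0.04 + 0.06 + 0.52 = 0.62.
P(G ∩ S) = 0.54·0.04 + 0.495·0.06 + 0.59·0.52 = 0.0216 + 0.0297 + 0.3068 = 0.3581.
P(G | S) = 0.3581 / 0.62 = 0.577581…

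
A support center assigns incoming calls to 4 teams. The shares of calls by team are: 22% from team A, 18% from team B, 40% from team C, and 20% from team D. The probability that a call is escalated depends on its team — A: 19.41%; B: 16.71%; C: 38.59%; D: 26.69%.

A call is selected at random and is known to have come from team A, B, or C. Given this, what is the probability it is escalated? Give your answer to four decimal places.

P(E|S) ≈ 0.2839

Let S = {A, B, C}.
P(S) = 0.22 + 0.18 + 0.4 = 0.8.
P(E ∩ S) = 0.1941·0.22 + 0.1671·0.18 + 0.3859·0.4 = 0.042702 + 0.030078 + 0.15436 = 0.22714.
P(E | S) = 0.22714 / 0.8 = 0.283925…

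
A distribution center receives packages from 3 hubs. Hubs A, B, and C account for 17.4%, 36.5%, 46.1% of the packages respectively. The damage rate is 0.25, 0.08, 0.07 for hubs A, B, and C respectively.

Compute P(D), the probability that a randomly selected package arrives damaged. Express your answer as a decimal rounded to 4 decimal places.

P(D) ≈ 0.1050

By the law of total probability,
P(D) = P(D|A)·P(A) + P(D|B)·P(B) + P(D|C)·P(C)
      = 0.25·0.174 + 0.08·0.365 + 0.07·0.461
      = 0.0435 + 0.0292 + 0.03227 = 0.10497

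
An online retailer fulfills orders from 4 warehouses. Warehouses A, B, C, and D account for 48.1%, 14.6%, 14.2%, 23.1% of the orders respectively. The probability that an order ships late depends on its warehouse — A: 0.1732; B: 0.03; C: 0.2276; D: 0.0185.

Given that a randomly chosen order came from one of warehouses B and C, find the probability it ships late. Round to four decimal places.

0.1274

Let S = {B, C}.
P(S) = 0.146 + 0.142 = 0.288.
P(L ∩ S) = 0.03·0.146 + 0.2276·0.142 = 0.00438 + 0.0323192 = 0.0366992.
P(L | S) = 0.0366992 / 0.288 = 0.127428…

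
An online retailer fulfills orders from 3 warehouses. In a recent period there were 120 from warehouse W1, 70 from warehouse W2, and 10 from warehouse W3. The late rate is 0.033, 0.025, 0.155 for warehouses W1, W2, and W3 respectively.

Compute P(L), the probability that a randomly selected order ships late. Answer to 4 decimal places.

Total: 120 + 70 + 10 = 200.
P(W1) = 120/200 = 0.6. P(W2) = 70/200 = 0.35. P(W3) = 10/200 = 0.05.
By the law of total probability,
P(L) = P(L|W1)·P(W1) + P(L|W2)·P(W2) + P(L|W3)·P(W3)
      = 0.033·0.6 + 0.025·0.35 + 0.155·0.05
      = 0.0198 + 0.00875 + 0.00775 = 0.0363

0.0363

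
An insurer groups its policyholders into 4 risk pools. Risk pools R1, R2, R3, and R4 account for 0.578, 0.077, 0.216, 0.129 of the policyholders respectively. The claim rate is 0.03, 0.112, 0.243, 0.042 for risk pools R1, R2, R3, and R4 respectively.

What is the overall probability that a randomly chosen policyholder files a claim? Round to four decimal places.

P(C) ≈ 0.0839

P(C) = P(C|R1)·P(R1) + P(C|R2)·P(R2) + P(C|R3)·P(R3) + P(C|R4)·P(R4)
      = 0.03·0.578 + 0.112·0.077 + 0.243·0.216 + 0.042·0.129
      = 0.01734 + 0.008624 + 0.052488 + 0.005418 = 0.08387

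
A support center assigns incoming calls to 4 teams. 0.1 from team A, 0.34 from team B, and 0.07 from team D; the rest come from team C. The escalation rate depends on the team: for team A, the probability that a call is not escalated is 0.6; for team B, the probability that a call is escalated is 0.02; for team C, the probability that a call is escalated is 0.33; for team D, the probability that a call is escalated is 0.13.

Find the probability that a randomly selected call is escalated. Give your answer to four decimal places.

P(C) = 1 − (0.1 + 0.34 + 0.07) = 0.49.
P(E|A) = 1 − 0.6 = 0.4.
P(E) = P(E|A)·P(A) + P(E|B)·P(B) + P(E|C)·P(C) + P(E|D)·P(D)
      = 0.4·0.1 + 0.02·0.34 + 0.33·0.49 + 0.13·0.07
      = 0.04 + 0.0068 + 0.1617 + 0.0091 = 0.2176

P(E) ≈ 0.2176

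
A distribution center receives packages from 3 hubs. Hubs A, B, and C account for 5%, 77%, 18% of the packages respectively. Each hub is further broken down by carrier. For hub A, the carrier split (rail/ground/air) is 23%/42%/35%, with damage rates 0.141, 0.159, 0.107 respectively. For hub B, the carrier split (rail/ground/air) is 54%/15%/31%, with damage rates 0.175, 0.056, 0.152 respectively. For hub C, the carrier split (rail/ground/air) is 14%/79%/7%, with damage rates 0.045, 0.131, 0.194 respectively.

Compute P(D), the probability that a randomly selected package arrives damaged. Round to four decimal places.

P(D|A) = 0.23·0.141 + 0.42·0.159 + 0.35·0.107 = 0.03243 + 0.06678 + 0.03745 = 0.13666
P(D|B) = 0.54·0.175 + 0.15·0.056 + 0.31·0.152 = 0.0945 + 0.0084 + 0.04712 = 0.15002
P(D|C) = 0.14·0.045 + 0.79·0.131 + 0.07·0.194 = 0.0063 + 0.10349 + 0.01358 = 0.12337
Then overall,
P(D) = 0.05·0.13666 + 0.77·0.15002 + 0.18·0.12337
      = 0.006833 + 0.1155154 + 0.0222066 = 0.144555

0.1446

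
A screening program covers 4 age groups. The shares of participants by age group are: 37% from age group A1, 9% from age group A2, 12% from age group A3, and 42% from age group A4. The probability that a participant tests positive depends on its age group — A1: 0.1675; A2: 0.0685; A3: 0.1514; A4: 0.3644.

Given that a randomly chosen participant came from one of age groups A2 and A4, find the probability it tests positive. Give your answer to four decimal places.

P(T|S) ≈ 0.3122

Let S = {A2, A4}.
P(S) = 0.09 + 0.42 = 0.51.
P(T ∩ S) = 0.0685·0.09 + 0.3644·0.42 = 0.006165 + 0.153048 = 0.159213.
P(T | S) = 0.159213 / 0.51 = 0.312182…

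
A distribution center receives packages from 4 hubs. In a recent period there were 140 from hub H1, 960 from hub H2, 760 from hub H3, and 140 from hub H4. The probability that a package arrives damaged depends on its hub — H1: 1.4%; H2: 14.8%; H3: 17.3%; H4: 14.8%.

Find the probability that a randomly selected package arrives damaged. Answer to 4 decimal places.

Total: 140 + 960 + 760 + 140 = 2000.
P(H1) = 140/2000 = 0.07. P(H2) = 960/2000 = 0.48. P(H3) = 760/2000 = 0.38. P(H4) = 140/2000 = 0.07.
P(D) = P(D|H1)·P(H1) + P(D|H2)·P(H2) + P(D|H3)·P(H3) + P(D|H4)·P(H4)
      = 0.014·0.07 + 0.148·0.48 + 0.173·0.38 + 0.148·0.07
      = 0.00098 + 0.07104 + 0.06574 + 0.01036 = 0.14812

P(D) ≈ 0.1481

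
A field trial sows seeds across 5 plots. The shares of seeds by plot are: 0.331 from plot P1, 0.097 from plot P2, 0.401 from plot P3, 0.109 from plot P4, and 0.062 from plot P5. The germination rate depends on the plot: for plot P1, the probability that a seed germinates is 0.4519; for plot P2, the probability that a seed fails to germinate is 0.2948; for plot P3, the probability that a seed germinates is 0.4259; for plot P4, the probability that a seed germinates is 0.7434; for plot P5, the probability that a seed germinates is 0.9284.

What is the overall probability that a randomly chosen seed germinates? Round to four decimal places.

P(G|P2) = 1 − 0.2948 = 0.7052.
P(G) = P(G|P1)·P(P1) + P(G|P2)·P(P2) + P(G|P3)·P(P3) + P(G|P4)·P(P4) + P(G|P5)·P(P5)
      = 0.4519·0.331 + 0.7052·0.097 + 0.4259·0.401 + 0.7434·0.109 + 0.9284·0.062
      = 0.1495789 + 0.0684044 + 0.1707859 + 0.0810306 + 0.0575608 = 0.5273606

P(G) ≈ 0.5274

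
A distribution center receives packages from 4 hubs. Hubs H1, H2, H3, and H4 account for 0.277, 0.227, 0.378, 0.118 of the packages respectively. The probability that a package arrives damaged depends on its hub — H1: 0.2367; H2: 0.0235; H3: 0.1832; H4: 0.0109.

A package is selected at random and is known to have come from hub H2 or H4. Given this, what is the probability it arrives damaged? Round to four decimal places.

Let S = {H2, H4}.
P(S) = 0.227 + 0.118 = 0.345.
P(D ∩ S) = 0.0235·0.227 + 0.0109·0.118 = 0.0053345 + 0.0012862 = 0.0066207.
P(D | S) = 0.0066207 / 0.345 = 0.019190…

P(D|S) ≈ 0.0192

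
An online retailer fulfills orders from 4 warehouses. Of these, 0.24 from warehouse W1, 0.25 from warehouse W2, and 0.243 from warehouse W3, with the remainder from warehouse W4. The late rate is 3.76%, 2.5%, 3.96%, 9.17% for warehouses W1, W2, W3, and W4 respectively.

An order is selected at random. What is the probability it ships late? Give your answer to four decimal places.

P(L) ≈ 0.0494

P(W4) = 1 − (0.24 + 0.25 + 0.243) = 0.267.
P(L) = P(L|W1)·P(W1) + P(L|W2)·P(W2) + P(L|W3)·P(W3) + P(L|W4)·P(W4)
      = 0.0376·0.24 + 0.025·0.25 + 0.0396·0.243 + 0.0917·0.267
      = 0.009024 + 0.00625 + 0.0096228 + 0.0244839 = 0.0493807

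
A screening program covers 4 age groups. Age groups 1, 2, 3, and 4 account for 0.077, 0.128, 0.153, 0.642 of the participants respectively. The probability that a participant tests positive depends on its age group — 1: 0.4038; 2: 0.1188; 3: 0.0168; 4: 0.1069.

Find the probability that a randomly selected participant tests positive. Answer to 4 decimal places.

P(T) ≈ 0.1175

P(T) = P(T|1)·P(1) + P(T|2)·P(2) + P(T|3)·P(3) + P(T|4)·P(4)
      = 0.4038·0.077 + 0.1188·0.128 + 0.0168·0.153 + 0.1069·0.642
      = 0.0310926 + 0.0152064 + 0.0025704 + 0.0686298 = 0.1174992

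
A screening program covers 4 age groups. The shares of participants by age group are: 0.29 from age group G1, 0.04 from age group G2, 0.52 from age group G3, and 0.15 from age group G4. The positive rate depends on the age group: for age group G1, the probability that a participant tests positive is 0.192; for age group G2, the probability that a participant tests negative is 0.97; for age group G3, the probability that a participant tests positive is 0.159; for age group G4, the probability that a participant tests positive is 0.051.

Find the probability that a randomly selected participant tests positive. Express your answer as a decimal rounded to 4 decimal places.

P(T) ≈ 0.1472

P(T|G2) = 1 − 0.97 = 0.03.
P(T) = P(T|G1)·P(G1) + P(T|G2)·P(G2) + P(T|G3)·P(G3) + P(T|G4)·P(G4)
      = 0.192·0.29 + 0.03·0.04 + 0.159·0.52 + 0.051·0.15
      = 0.05568 + 0.0012 + 0.08268 + 0.00765 = 0.14721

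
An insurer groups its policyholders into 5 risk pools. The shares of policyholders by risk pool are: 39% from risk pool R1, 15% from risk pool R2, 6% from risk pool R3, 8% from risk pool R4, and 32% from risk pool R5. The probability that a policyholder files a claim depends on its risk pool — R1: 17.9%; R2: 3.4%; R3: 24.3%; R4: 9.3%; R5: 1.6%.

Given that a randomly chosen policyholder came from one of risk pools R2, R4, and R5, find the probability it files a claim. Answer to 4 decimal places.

0.0321

Let S = {R2, R4, R5}.
P(S) = 0.15 + 0.08 + 0.32 = 0.55.
P(C ∩ S) = 0.034·0.15 + 0.093·0.08 + 0.016·0.32 = 0.0051 + 0.00744 + 0.00512 = 0.01766.
P(C | S) = 0.01766 / 0.55 = 0.032109…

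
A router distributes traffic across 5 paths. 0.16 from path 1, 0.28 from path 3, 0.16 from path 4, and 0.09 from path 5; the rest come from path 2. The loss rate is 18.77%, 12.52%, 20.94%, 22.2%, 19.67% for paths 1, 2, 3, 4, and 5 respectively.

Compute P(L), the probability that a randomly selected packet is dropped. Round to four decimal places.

P(L) ≈ 0.1807

P(2) = 1 − (0.16 + 0.28 + 0.16 + 0.09) = 0.31.
Using total probability over the partition,
P(L) = P(L|1)·P(1) + P(L|2)·P(2) + P(L|3)·P(3) + P(L|4)·P(4) + P(L|5)·P(5)
      = 0.1877·0.16 + 0.1252·0.31 + 0.2094·0.28 + 0.222·0.16 + 0.1967·0.09
      = 0.030032 + 0.038812 + 0.058632 + 0.03552 + 0.017703 = 0.180699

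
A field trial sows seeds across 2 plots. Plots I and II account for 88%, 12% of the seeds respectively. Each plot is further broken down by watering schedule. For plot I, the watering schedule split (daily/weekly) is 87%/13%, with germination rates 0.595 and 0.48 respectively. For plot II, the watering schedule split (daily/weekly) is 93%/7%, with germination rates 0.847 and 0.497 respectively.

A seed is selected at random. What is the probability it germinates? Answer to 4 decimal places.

P(G|I) = 0.87·0.595 + 0.13·0.48 = 0.51765 + 0.0624 = 0.58005
P(G|II) = 0.93·0.847 + 0.07·0.497 = 0.78771 + 0.03479 = 0.8225
Then overall,
P(G) = 0.88·0.58005 + 0.12·0.8225
      = 0.510444 + 0.0987 = 0.609144

0.6091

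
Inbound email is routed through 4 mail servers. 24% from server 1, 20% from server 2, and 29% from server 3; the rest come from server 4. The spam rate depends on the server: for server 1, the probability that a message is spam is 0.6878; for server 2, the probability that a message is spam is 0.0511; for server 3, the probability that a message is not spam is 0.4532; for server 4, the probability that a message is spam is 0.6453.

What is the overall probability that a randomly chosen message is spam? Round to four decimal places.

P(4) = 1 − (0.24 + 0.2 + 0.29) = 0.27.
P(S|3) = 1 − 0.4532 = 0.5468.
P(S) = P(S|1)·P(1) + P(S|2)·P(2) + P(S|3)·P(3) + P(S|4)·P(4)
      = 0.6878·0.24 + 0.0511·0.2 + 0.5468·0.29 + 0.6453·0.27
      = 0.165072 + 0.01022 + 0.158572 + 0.174231 = 0.508095

P(S) ≈ 0.5081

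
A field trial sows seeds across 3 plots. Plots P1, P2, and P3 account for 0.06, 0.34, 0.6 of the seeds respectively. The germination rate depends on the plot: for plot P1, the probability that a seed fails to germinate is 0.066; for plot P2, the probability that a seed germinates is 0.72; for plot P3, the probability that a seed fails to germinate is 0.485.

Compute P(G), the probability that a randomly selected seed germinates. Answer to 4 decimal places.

P(G) ≈ 0.6098

P(G|P1) = 1 − 0.066 = 0.934.
P(G|P3) = 1 − 0.485 = 0.515.
P(G) = P(G|P1)·P(P1) + P(G|P2)·P(P2) + P(G|P3)·P(P3)
      = 0.934·0.06 + 0.72·0.34 + 0.515·0.6
      = 0.05604 + 0.2448 + 0.309 = 0.60984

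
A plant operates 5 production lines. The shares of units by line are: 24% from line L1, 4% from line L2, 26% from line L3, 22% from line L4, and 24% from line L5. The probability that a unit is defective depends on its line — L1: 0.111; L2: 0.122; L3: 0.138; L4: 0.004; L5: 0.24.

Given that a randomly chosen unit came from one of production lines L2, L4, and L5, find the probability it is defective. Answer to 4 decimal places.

Let S = {L2, L4, L5}.
P(S) = 0.04 + 0.22 + 0.24 = 0.5.
P(D ∩ S) = 0.122·0.04 + 0.004·0.22 + 0.24·0.24 = 0.00488 + 0.00088 + 0.0576 = 0.06336.
P(D | S) = 0.06336 / 0.5 = 0.126720…

0.1267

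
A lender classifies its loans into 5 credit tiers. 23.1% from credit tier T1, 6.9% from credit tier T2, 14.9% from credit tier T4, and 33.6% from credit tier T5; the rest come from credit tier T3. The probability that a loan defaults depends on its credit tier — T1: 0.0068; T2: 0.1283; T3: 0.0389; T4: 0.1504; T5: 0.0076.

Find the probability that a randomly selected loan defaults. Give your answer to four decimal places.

P(D) ≈ 0.0438

P(T3) = 1 − (0.231 + 0.069 + 0.149 + 0.336) = 0.215.
P(D) = P(D|T1)·P(T1) + P(D|T2)·P(T2) + P(D|T3)·P(T3) + P(D|T4)·P(T4) + P(D|T5)·P(T5)
      = 0.0068·0.231 + 0.1283·0.069 + 0.0389·0.215 + 0.1504·0.149 + 0.0076·0.336
      = 0.0015708 + 0.0088527 + 0.0083635 + 0.0224096 + 0.0025536 = 0.0437502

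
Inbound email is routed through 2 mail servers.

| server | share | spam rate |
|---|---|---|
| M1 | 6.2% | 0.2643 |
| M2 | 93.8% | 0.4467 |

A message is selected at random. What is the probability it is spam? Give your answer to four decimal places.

Using total probability over the partition,
P(S) = P(S|M1)·P(M1) + P(S|M2)·P(M2)
      = 0.2643·0.062 + 0.4467·0.938
      = 0.0163866 + 0.4190046 = 0.4353912

P(S) ≈ 0.4354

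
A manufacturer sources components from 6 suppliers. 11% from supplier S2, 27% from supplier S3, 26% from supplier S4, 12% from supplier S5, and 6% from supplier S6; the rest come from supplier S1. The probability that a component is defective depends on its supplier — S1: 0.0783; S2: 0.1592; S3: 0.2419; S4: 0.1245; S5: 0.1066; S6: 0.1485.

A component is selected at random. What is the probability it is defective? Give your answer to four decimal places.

0.1510

P(S1) = 1 − (0.11 + 0.27 + 0.26 + 0.12 + 0.06) = 0.18.
Using total probability over the partition,
P(D) = P(D|S1)·P(S1) + P(D|S2)·P(S2) + P(D|S3)·P(S3) + P(D|S4)·P(S4) + P(D|S5)·P(S5) + P(D|S6)·P(S6)
      = 0.0783·0.18 + 0.1592·0.11 + 0.2419·0.27 + 0.1245·0.26 + 0.1066·0.12 + 0.1485·0.06
      = 0.014094 + 0.017512 + 0.065313 + 0.03237 + 0.012792 + 0.00891 = 0.150991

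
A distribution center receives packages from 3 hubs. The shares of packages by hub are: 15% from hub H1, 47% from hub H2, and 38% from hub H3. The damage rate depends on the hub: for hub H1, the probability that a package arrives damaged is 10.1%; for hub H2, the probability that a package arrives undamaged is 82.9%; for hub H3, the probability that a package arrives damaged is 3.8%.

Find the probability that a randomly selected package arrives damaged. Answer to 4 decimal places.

0.1100

P(D|H2) = 1 − 0.829 = 0.171.
P(D) = P(D|H1)·P(H1) + P(D|H2)·P(H2) + P(D|H3)·P(H3)
      = 0.101·0.15 + 0.171·0.47 + 0.038·0.38
      = 0.01515 + 0.08037 + 0.01444 = 0.10996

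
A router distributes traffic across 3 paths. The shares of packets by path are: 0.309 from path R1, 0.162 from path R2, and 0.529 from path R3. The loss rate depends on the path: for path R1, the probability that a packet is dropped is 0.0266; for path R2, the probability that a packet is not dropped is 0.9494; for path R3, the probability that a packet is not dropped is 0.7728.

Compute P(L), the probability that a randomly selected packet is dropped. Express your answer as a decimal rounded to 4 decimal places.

P(L|R2) = 1 − 0.9494 = 0.0506.
P(L|R3) = 1 − 0.7728 = 0.2272.
P(L) = P(L|R1)·P(R1) + P(L|R2)·P(R2) + P(L|R3)·P(R3)
      = 0.0266·0.309 + 0.0506·0.162 + 0.2272·0.529
      = 0.0082194 + 0.0081972 + 0.1201888 = 0.1366054

0.1366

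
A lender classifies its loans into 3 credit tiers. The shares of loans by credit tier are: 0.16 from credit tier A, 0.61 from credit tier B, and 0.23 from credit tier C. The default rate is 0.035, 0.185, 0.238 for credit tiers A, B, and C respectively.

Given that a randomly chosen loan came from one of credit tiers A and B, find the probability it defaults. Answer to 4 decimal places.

0.1538

Let S = {A, B}.
P(S) = 0.16 + 0.61 = 0.77.
P(D ∩ S) = 0.035·0.16 + 0.185·0.61 = 0.0056 + 0.11285 = 0.11845.
P(D | S) = 0.11845 / 0.77 = 0.153831…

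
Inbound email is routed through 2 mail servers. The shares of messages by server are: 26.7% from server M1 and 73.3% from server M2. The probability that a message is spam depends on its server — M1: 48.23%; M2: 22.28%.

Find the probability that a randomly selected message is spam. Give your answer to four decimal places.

P(S) = P(S|M1)·P(M1) + P(S|M2)·P(M2)
      = 0.4823·0.267 + 0.2228·0.733
      = 0.1287741 + 0.1633124 = 0.2920865

0.2921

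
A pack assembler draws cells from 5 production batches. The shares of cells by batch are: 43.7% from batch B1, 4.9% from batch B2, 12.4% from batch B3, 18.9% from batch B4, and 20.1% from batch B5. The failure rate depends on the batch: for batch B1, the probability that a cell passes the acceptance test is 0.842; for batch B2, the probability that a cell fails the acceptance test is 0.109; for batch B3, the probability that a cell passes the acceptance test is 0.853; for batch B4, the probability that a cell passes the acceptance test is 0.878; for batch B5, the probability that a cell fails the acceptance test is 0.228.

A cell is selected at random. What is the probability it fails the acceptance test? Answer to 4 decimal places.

P(F|B1) = 1 − 0.842 = 0.158.
P(F|B3) = 1 − 0.853 = 0.147.
P(F|B4) = 1 − 0.878 = 0.122.
By the law of total probability,
P(F) = P(F|B1)·P(B1) + P(F|B2)·P(B2) + P(F|B3)·P(B3) + P(F|B4)·P(B4) + P(F|B5)·P(B5)
      = 0.158·0.437 + 0.109·0.049 + 0.147·0.124 + 0.122·0.189 + 0.228·0.201
      = 0.069046 + 0.005341 + 0.018228 + 0.023058 + 0.045828 = 0.161501

0.1615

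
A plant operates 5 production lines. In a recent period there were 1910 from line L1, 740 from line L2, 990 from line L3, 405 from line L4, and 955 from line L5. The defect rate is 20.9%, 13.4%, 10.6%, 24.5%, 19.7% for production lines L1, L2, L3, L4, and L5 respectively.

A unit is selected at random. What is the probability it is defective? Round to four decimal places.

Total: 1910 + 740 + 990 + 405 + 955 = 5000.
P(L1) = 1910/5000 = 0.382. P(L2) = 740/5000 = 0.148. P(L3) = 990/5000 = 0.198. P(L4) = 405/5000 = 0.081. P(L5) = 955/5000 = 0.191.
By the law of total probability,
P(D) = P(D|L1)·P(L1) + P(D|L2)·P(L2) + P(D|L3)·P(L3) + P(D|L4)·P(L4) + P(D|L5)·P(L5)
      = 0.209·0.382 + 0.134·0.148 + 0.106·0.198 + 0.245·0.081 + 0.197·0.191
      = 0.079838 + 0.019832 + 0.020988 + 0.019845 + 0.037627 = 0.17813

0.1781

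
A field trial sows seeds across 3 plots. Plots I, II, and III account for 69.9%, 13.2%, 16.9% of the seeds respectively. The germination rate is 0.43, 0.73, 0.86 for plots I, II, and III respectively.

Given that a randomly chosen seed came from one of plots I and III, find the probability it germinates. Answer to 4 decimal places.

Let S = {I, III}.
P(S) = 0.699 + 0.169 = 0.868.
P(G ∩ S) = 0.43·0.699 + 0.86·0.169 = 0.30057 + 0.14534 = 0.44591.
P(G | S) = 0.44591 / 0.868 = 0.513721…

0.5137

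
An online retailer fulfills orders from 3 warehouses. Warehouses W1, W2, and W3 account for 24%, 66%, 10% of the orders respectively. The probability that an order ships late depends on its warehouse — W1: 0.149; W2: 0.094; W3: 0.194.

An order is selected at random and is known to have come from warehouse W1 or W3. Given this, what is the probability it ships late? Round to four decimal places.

Let S = {W1, W3}.
P(S) = 0.24 + 0.1 = 0.34.
P(L ∩ S) = 0.149·0.24 + 0.194·0.1 = 0.03576 + 0.0194 = 0.05516.
P(L | S) = 0.05516 / 0.34 = 0.162235…

P(L|S) ≈ 0.1622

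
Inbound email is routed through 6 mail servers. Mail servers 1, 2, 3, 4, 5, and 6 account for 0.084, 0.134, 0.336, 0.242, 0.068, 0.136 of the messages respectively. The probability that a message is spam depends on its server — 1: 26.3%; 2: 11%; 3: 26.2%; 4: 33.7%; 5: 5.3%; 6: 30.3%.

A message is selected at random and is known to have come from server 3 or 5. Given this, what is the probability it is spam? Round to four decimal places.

Let J = {3, 5}.
P(J) = 0.336 + 0.068 = 0.404.
P(S ∩ J) = 0.262·0.336 + 0.053·0.068 = 0.088032 + 0.003604 = 0.091636.
P(S | J) = 0.091636 / 0.404 = 0.226822…

0.2268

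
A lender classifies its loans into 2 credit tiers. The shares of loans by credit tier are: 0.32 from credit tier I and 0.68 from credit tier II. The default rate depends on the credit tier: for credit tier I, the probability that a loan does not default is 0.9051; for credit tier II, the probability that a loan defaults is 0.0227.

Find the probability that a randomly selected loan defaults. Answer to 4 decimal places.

P(D|I) = 1 − 0.9051 = 0.0949.
P(D) = P(D|I)·P(I) + P(D|II)·P(II)
      = 0.0949·0.32 + 0.0227·0.68
      = 0.030368 + 0.015436 = 0.045804

P(D) ≈ 0.0458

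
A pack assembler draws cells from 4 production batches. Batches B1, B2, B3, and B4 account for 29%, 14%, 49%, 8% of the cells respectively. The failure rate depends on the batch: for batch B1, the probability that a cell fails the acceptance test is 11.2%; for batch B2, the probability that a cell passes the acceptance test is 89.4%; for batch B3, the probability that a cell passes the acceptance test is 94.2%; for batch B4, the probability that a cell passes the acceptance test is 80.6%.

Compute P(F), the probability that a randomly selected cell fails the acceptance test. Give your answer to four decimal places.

P(F|B2) = 1 − 0.894 = 0.106.
P(F|B3) = 1 − 0.942 = 0.058.
P(F|B4) = 1 − 0.806 = 0.194.
By the law of total probability,
P(F) = P(F|B1)·P(B1) + P(F|B2)·P(B2) + P(F|B3)·P(B3) + P(F|B4)·P(B4)
      = 0.112·0.29 + 0.106·0.14 + 0.058·0.49 + 0.194·0.08
      = 0.03248 + 0.01484 + 0.02842 + 0.01552 = 0.09126

P(F) ≈ 0.0913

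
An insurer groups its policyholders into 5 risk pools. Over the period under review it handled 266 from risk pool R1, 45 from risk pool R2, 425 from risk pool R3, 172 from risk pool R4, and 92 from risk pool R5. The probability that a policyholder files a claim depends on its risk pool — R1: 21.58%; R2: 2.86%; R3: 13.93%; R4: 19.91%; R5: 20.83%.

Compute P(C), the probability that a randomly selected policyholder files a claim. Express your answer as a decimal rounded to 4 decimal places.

P(C) ≈ 0.1713

Total: 266 + 45 + 425 + 172 + 92 = 1000.
P(R1) = 266/1000 = 0.266. P(R2) = 45/1000 = 0.045. P(R3) = 425/1000 = 0.425. P(R4) = 172/1000 = 0.172. P(R5) = 92/1000 = 0.092.
Using total probability over the partition,
P(C) = P(C|R1)·P(R1) + P(C|R2)·P(R2) + P(C|R3)·P(R3) + P(C|R4)·P(R4) + P(C|R5)·P(R5)
      = 0.2158·0.266 + 0.0286·0.045 + 0.1393·0.425 + 0.1991·0.172 + 0.2083·0.092
      = 0.0574028 + 0.001287 + 0.0592025 + 0.0342452 + 0.0191636 = 0.1713011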